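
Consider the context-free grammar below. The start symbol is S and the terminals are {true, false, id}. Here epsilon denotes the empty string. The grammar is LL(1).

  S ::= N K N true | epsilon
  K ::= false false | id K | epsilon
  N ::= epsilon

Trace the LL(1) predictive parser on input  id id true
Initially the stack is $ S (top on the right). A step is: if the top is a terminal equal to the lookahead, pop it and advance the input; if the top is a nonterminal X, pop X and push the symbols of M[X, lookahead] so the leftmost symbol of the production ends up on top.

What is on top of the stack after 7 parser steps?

step 1: stack=$ S  input=id id true $  — expand S ::= N K N true
step 2: stack=$ true N K N  input=id id true $  — expand N ::= epsilon
step 3: stack=$ true N K  input=id id true $  — expand K ::= id K
step 4: stack=$ true N K id  input=id id true $  — match id
step 5: stack=$ true N K  input=id true $  — expand K ::= id K
step 6: stack=$ true N K id  input=id true $  — match id
step 7: stack=$ true N K  input=true $  — expand K ::= epsilon
Stack after step 7: $ true N (top = N).

N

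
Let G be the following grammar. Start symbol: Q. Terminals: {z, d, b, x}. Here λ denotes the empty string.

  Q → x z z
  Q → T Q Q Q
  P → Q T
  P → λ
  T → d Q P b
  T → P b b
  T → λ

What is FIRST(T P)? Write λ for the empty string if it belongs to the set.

FIRST(Q) = {b, d, x}  (via T Q Q Q)
FIRST(P) = {λ, b, d, x}  (via Q T)
FIRST(T) = {λ, b, d, x}  (via P b b)
FIRST(T P): take FIRST of each symbol in turn, carrying on past any symbol whose FIRST contains λ; result {λ, b, d, x}.

{λ, b, d, x}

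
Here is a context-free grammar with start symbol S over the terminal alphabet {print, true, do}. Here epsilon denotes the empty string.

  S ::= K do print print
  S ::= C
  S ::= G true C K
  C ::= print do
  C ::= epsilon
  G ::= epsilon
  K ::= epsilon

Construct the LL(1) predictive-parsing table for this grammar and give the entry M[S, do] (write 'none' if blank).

FIRST(C): from C::=print do we get {print}; from C::=epsilon we get {epsilon}. So FIRST(C) = {epsilon, print}.
FIRST(G): from G::=epsilon we get {epsilon}. So FIRST(G) = {epsilon}.
FIRST(K): from K::=epsilon we get {epsilon}. So FIRST(K) = {epsilon}.
FIRST(S): from S::=K do print print we get {do}; from S::=C we get {epsilon, print}; from S::=G true C K we get {true}. So FIRST(S) = {epsilon, do, print, true}.
FOLLOW(S) includes $ since S is the start symbol.
FOLLOW(S): S appears on no right-hand side. Thus FOLLOW(S) = {$}.
For S ::= K do print print: FIRST(K do print print) = {do}, so it goes in M[S, t] for t ∈ {do}.
For S ::= C: FIRST(C) = {epsilon, print}, so it goes in M[S, t] for t ∈ {print}; since epsilon ∈ FIRST, also for every t ∈ FOLLOW(S) = {$}.
For S ::= G true C K: FIRST(G true C K) = {true}, so it goes in M[S, t] for t ∈ {true}.

S ::= K do print print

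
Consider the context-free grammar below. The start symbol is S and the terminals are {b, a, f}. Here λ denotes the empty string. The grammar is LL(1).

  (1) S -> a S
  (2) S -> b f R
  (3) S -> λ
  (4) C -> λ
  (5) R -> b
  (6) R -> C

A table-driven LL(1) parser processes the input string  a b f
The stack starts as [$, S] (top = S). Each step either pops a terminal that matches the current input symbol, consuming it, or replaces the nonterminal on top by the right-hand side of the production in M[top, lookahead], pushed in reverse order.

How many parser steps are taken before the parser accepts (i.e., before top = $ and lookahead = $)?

7

step 1: stack=$ S  input=a b f $  — expand S -> a S
step 2: stack=$ S a  input=a b f $  — match a
step 3: stack=$ S  input=b f $  — expand S -> b f R
step 4: stack=$ R f b  input=b f $  — match b
step 5: stack=$ R f  input=f $  — match f
step 6: stack=$ R  input=$  — expand R -> C
step 7: stack=$ C  input=$  — expand C -> λ
Accept reached after 7 steps.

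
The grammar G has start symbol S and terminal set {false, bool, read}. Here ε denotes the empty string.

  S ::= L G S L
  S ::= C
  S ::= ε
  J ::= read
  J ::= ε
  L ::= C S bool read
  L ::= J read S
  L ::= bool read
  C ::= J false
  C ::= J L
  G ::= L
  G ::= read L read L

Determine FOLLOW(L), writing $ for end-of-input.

{$, bool, false, read}

FIRST(J) = {ε, read}
FIRST(S) = {ε, bool, false, read}  (via L G S L, C)
FIRST(L) = {bool, false, read}  (via C S bool read, J read S)
FIRST(C) = {bool, false, read}  (via J false, J L)
FIRST(G) = {bool, false, read}  (via L)
FOLLOW(S) includes $ since S is the start symbol.
FOLLOW(J): in L::=J read S, J is followed by read S with FIRST {read}; in C::=J false, J is followed by false with FIRST {false}; in C::=J L, J is followed by L with FIRST {bool, false, read}. Thus FOLLOW(J) = {bool, false, read}.
FOLLOW(G): in S::=L G S L, G is followed by S L with FIRST {bool, false, read}. Thus FOLLOW(G) = {bool, false, read}.
FOLLOW(S): in S::=L G S L, S is followed by L with FIRST {bool, false, read}; in L::=C S bool read, S is followed by bool read with FIRST {bool}; in L::=J read S, the suffix after S is empty, so FOLLOW(S) ⊇ FOLLOW(L) = {$, bool, false, read}. Thus FOLLOW(S) = {$, bool, false, read}.
FOLLOW(C): in S::=C, the suffix after C is empty, so FOLLOW(C) ⊇ FOLLOW(S) = {$, bool, false, read}; in L::=C S bool read, C is followed by S bool read with FIRST {bool, false, read}. Thus FOLLOW(C) = {$, bool, false, read}.
FOLLOW(L): in S::=L G S L (occurrence 1), L is followed by G S L with FIRST {bool, false, read}; in S::=L G S L (occurrence 2), the suffix after L is empty, so FOLLOW(L) ⊇ FOLLOW(S) = {$, bool, false, read}; in C::=J L, the suffix after L is empty, so FOLLOW(L) ⊇ FOLLOW(C) = {$, bool, false, read}; in G::=L, the suffix after L is empty, so FOLLOW(L) ⊇ FOLLOW(G) = {bool, false, read}; in G::=read L read L (occurrence 1), L is followed by read L with FIRST {read}; in G::=read L read L (occurrence 2), the suffix after L is empty, so FOLLOW(L) ⊇ FOLLOW(G) = {bool, false, read}. Thus FOLLOW(L) = {$, bool, false, read}.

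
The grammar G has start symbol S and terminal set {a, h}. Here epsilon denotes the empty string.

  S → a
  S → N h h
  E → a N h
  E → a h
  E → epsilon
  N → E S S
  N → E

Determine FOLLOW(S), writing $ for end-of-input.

{$, a, h}

FIRST(E): from E→a N h we get {a}; from E→a h we get {a}; from E→epsilon we get {epsilon}. So FIRST(E) = {epsilon, a}.
FIRST(S): from S→a we get {a}; from S→N h h we get {a, h}. So FIRST(S) = {a, h}.
FIRST(N): from N→E S S we get {a, h}; from N→E we get {epsilon, a}. So FIRST(N) = {epsilon, a, h}.
FOLLOW(S) includes $ since S is the start symbol.
FOLLOW(N): in S→N h h, N is followed by h h with FIRST {h}; in E→a N h, N is followed by h with FIRST {h}. Thus FOLLOW(N) = {h}.
FOLLOW(S): in N→E S S (occurrence 1), S is followed by S with FIRST {a, h}; in N→E S S (occurrence 2), the suffix after S is empty, so FOLLOW(S) ⊇ FOLLOW(N) = {h}. Thus FOLLOW(S) = {$, a, h}.
FOLLOW(E): in N→E S S, E is followed by S S with FIRST {a, h}; in N→E, the suffix after E is empty, so FOLLOW(E) ⊇ FOLLOW(N) = {h}. Thus FOLLOW(E) = {a, h}.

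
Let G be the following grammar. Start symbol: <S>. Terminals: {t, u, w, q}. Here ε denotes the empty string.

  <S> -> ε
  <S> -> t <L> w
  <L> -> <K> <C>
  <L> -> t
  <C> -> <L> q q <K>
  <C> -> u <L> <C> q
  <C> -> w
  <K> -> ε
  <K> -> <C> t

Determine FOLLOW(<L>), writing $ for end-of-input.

{q, t, u, w}

FIRST(<S>): from <S>->ε we get {ε}; from <S>->t <L> w we get {t}. So FIRST(<S>) = {ε, t}.
FIRST(<L>): from <L>-><K> <C> we get {t, u, w}; from <L>->t we get {t}. So FIRST(<L>) = {t, u, w}.
FIRST(<C>): from <C>-><L> q q <K> we get {t, u, w}; from <C>->u <L> <C> q we get {u}; from <C>->w we get {w}. So FIRST(<C>) = {t, u, w}.
FIRST(<K>): from <K>->ε we get {ε}; from <K>-><C> t we get {t, u, w}. So FIRST(<K>) = {ε, t, u, w}.
FOLLOW(<S>) includes $ since <S> is the start symbol.
FOLLOW(<S>): <S> appears on no right-hand side. Thus FOLLOW(<S>) = {$}.
FOLLOW(<L>): in <S>->t <L> w, <L> is followed by w with FIRST {w}; in <C>-><L> q q <K>, <L> is followed by q q <K> with FIRST {q}; in <C>->u <L> <C> q, <L> is followed by <C> q with FIRST {t, u, w}. Thus FOLLOW(<L>) = {q, t, u, w}.
FOLLOW(<C>): in <L>-><K> <C>, the suffix after <C> is empty, so FOLLOW(<C>) ⊇ FOLLOW(<L>) = {q, t, u, w}; in <C>->u <L> <C> q, <C> is followed by q with FIRST {q}; in <K>-><C> t, <C> is followed by t with FIRST {t}. Thus FOLLOW(<C>) = {q, t, u, w}.
FOLLOW(<K>): in <L>-><K> <C>, <K> is followed by <C> with FIRST {t, u, w}; in <C>-><L> q q <K>, the suffix after <K> is empty, so FOLLOW(<K>) ⊇ FOLLOW(<C>) = {q, t, u, w}. Thus FOLLOW(<K>) = {q, t, u, w}.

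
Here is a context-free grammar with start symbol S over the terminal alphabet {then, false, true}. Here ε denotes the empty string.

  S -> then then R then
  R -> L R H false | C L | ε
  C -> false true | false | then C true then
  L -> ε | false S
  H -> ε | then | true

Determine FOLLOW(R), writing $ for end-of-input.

{false, then, true}

FIRST(S) = {then}
FIRST(C) = {false, then}
FIRST(L) = {ε, false}
FIRST(H) = {ε, then, true}
FIRST(R) = {ε, false, then, true}  (via L R H false, C L)
FOLLOW(S) includes $ since S is the start symbol.
FOLLOW(R): in S->then then R then, R is followed by then with FIRST {then}; in R->L R H false, R is followed by H false with FIRST {false, then, true}. Thus FOLLOW(R) = {false, then, true}.
FOLLOW(C): in R->C L, C is followed by L with FIRST {ε, false}; in R->C L, the suffix after C is nullable, so FOLLOW(C) ⊇ FOLLOW(R) = {false, then, true}; in C->then C true then, C is followed by true then with FIRST {true}. Thus FOLLOW(C) = {false, then, true}.
FOLLOW(L): in R->L R H false, L is followed by R H false with FIRST {false, then, true}; in R->C L, the suffix after L is empty, so FOLLOW(L) ⊇ FOLLOW(R) = {false, then, true}. Thus FOLLOW(L) = {false, then, true}.
FOLLOW(S): in L->false S, the suffix after S is empty, so FOLLOW(S) ⊇ FOLLOW(L) = {false, then, true}. Thus FOLLOW(S) = {$, false, then, true}.
FOLLOW(H): in R->L R H false, H is followed by false with FIRST {false}. Thus FOLLOW(H) = {false}.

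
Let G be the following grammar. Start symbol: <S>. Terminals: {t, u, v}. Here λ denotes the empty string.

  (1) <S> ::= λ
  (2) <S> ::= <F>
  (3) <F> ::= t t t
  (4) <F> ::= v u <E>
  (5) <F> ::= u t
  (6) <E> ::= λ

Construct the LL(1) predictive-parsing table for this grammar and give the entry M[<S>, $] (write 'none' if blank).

<S> ::= λ

FIRST(<F>): from <F>::=t t t we get {t}; from <F>::=v u <E> we get {v}; from <F>::=u t we get {u}. So FIRST(<F>) = {t, u, v}.
FIRST(<E>): from <E>::=λ we get {λ}. So FIRST(<E>) = {λ}.
FIRST(<S>): from <S>::=λ we get {λ}; from <S>::=<F> we get {t, u, v}. So FIRST(<S>) = {λ, t, u, v}.
FOLLOW(<S>) includes $ since <S> is the start symbol.
FOLLOW(<S>): <S> appears on no right-hand side. Thus FOLLOW(<S>) = {$}.
For <S> ::= λ: FIRST(λ) = {λ}, so it goes in M[<S>, t] for t ∈ {}; since λ ∈ FIRST, also for every t ∈ FOLLOW(<S>) = {$}.
For <S> ::= <F>: FIRST(<F>) = {t, u, v}, so it goes in M[<S>, t] for t ∈ {t, u, v}.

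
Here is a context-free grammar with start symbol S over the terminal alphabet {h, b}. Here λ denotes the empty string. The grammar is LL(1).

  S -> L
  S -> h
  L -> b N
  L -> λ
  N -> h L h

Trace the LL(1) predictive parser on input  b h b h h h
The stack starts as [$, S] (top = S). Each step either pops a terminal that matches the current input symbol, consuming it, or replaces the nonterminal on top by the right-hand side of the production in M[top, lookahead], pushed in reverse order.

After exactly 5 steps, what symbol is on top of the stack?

L

step 1: stack=$ S  input=b h b h h h $  — expand S -> L
step 2: stack=$ L  input=b h b h h h $  — expand L -> b N
step 3: stack=$ N b  input=b h b h h h $  — match b
step 4: stack=$ N  input=h b h h h $  — expand N -> h L h
step 5: stack=$ h L h  input=h b h h h $  — match h
Stack after step 5: $ h L (top = L).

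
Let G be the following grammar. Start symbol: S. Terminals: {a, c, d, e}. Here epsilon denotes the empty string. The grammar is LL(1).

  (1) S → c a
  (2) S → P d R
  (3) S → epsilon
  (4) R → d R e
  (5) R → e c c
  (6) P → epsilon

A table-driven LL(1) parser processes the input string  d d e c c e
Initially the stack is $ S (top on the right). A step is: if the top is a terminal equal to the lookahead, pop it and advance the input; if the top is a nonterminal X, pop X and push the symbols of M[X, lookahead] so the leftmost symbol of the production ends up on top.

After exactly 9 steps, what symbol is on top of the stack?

e

     Stack      Input          Action
  1  $ S        d d e c c e $  expand S → P d R
  2  $ R d P    d d e c c e $  expand P → epsilon
  3  $ R d      d d e c c e $  match d
  4  $ R        d e c c e $    expand R → d R e
  5  $ e R d    d e c c e $    match d
  6  $ e R      e c c e $      expand R → e c c
  7  $ e c c e  e c c e $      match e
  8  $ e c c    c c e $        match c
  9  $ e c      c e $          match c
Stack after step 9: $ e (top = e).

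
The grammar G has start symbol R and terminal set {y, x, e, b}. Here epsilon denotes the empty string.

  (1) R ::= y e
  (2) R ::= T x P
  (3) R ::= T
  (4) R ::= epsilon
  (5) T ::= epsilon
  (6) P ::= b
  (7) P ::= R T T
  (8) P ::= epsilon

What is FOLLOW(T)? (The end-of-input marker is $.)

{$, x}

FIRST(T): from T::=epsilon we get {epsilon}. So FIRST(T) = {epsilon}.
FIRST(R): from R::=y e we get {y}; from R::=T x P we get {x}; from R::=T we get {epsilon}; from R::=epsilon we get {epsilon}. So FIRST(R) = {epsilon, x, y}.
FIRST(P): from P::=b we get {b}; from P::=R T T we get {epsilon, x, y}; from P::=epsilon we get {epsilon}. So FIRST(P) = {epsilon, b, x, y}.
FOLLOW(R) includes $ since R is the start symbol.
FOLLOW(R): in P::=R T T, R is followed by T T with FIRST {epsilon}; in P::=R T T, the suffix after R is nullable, so FOLLOW(R) ⊇ FOLLOW(P) = {$}. Thus FOLLOW(R) = {$}.
FOLLOW(P): in R::=T x P, the suffix after P is empty, so FOLLOW(P) ⊇ FOLLOW(R) = {$}. Thus FOLLOW(P) = {$}.
FOLLOW(T): in R::=T x P, T is followed by x P with FIRST {x}; in R::=T, the suffix after T is empty, so FOLLOW(T) ⊇ FOLLOW(R) = {$}; in P::=R T T (occurrence 1), T is followed by T with FIRST {epsilon}; in P::=R T T (occurrence 1), the suffix after T is nullable, so FOLLOW(T) ⊇ FOLLOW(P) = {$}; in P::=R T T (occurrence 2), the suffix after T is empty, so FOLLOW(T) ⊇ FOLLOW(P) = {$}. Thus FOLLOW(T) = {$, x}.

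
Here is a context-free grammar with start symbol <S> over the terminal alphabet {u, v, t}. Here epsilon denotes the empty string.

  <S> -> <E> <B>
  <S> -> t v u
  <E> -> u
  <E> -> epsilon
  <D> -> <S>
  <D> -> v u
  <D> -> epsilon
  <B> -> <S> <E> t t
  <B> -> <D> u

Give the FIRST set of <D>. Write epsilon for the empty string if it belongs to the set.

{epsilon, t, u, v}

FIRST(<E>) = {epsilon, u}
FIRST(<S>) = {t, u, v}  (via <E> <B>)
FIRST(<D>) = {epsilon, t, u, v}  (via <S>)
FIRST(<B>) = {t, u, v}  (via <S> <E> t t, <D> u)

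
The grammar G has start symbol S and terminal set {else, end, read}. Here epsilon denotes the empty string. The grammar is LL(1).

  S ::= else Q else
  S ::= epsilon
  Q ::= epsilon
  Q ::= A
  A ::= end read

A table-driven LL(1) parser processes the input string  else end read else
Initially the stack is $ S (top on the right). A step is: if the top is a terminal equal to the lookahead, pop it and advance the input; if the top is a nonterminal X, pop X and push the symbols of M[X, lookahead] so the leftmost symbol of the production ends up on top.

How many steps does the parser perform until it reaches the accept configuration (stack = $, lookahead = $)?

     Stack            Input                 Action
  1  $ S              else end read else $  expand S ::= else Q else
  2  $ else Q else    else end read else $  match else
  3  $ else Q         end read else $       expand Q ::= A
  4  $ else A         end read else $       expand A ::= end read
  5  $ else read end  end read else $       match end
  6  $ else read      read else $           match read
  7  $ else           else $                match else
Accept reached after 7 steps.

7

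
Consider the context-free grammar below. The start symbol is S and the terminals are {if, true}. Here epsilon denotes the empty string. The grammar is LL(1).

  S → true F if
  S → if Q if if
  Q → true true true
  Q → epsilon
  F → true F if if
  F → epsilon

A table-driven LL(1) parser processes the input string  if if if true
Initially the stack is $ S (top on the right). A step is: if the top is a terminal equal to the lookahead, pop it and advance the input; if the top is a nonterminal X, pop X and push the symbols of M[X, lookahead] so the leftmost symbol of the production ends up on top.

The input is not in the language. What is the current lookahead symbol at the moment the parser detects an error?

step 1: stack=$ S  input=if if if true $  — expand S → if Q if if
step 2: stack=$ if if Q if  input=if if if true $  — match if
step 3: stack=$ if if Q  input=if if true $  — expand Q → epsilon
step 4: stack=$ if if  input=if if true $  — match if
step 5: stack=$ if  input=if true $  — match if
step 6: stack=$  input=true $  — error: stack empty but input remains

true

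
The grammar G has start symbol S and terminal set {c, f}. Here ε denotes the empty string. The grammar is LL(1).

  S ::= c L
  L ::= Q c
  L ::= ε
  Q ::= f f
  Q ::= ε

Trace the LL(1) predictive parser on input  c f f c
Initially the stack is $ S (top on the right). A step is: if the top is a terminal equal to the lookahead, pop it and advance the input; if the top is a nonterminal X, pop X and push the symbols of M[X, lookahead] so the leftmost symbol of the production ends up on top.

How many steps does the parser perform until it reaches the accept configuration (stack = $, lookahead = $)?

step 1: stack=$ S  input=c f f c $  — expand S ::= c L
step 2: stack=$ L c  input=c f f c $  — match c
step 3: stack=$ L  input=f f c $  — expand L ::= Q c
step 4: stack=$ c Q  input=f f c $  — expand Q ::= f f
step 5: stack=$ c f f  input=f f c $  — match f
step 6: stack=$ c f  input=f c $  — match f
step 7: stack=$ c  input=c $  — match c
Accept reached after 7 steps.

7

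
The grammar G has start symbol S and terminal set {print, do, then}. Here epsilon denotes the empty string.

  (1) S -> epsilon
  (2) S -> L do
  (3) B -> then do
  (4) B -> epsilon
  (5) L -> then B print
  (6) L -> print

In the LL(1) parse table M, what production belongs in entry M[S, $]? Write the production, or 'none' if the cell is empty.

S -> epsilon

FIRST(B): from B->then do we get {then}; from B->epsilon we get {epsilon}. So FIRST(B) = {epsilon, then}.
FIRST(L): from L->then B print we get {then}; from L->print we get {print}. So FIRST(L) = {print, then}.
FIRST(S): from S->epsilon we get {epsilon}; from S->L do we get {print, then}. So FIRST(S) = {epsilon, print, then}.
FOLLOW(S) includes $ since S is the start symbol.
FOLLOW(S): S appears on no right-hand side. Thus FOLLOW(S) = {$}.
For S -> epsilon: FIRST(epsilon) = {epsilon}, so it goes in M[S, t] for t ∈ {}; since epsilon ∈ FIRST, also for every t ∈ FOLLOW(S) = {$}.
For S -> L do: FIRST(L do) = {print, then}, so it goes in M[S, t] for t ∈ {print, then}.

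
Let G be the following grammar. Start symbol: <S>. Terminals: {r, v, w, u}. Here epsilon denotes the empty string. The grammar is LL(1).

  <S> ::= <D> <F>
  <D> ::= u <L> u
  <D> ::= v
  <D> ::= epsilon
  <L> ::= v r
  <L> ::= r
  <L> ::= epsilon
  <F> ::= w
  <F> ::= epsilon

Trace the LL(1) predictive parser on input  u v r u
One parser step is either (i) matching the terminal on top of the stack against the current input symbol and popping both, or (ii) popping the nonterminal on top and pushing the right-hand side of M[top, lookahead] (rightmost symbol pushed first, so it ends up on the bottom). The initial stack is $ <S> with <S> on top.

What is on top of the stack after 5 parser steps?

r

step 1: stack=$ <S>  input=u v r u $  — expand <S> ::= <D> <F>
step 2: stack=$ <F> <D>  input=u v r u $  — expand <D> ::= u <L> u
step 3: stack=$ <F> u <L> u  input=u v r u $  — match u
step 4: stack=$ <F> u <L>  input=v r u $  — expand <L> ::= v r
step 5: stack=$ <F> u r v  input=v r u $  — match v
Stack after step 5: $ <F> u r (top = r).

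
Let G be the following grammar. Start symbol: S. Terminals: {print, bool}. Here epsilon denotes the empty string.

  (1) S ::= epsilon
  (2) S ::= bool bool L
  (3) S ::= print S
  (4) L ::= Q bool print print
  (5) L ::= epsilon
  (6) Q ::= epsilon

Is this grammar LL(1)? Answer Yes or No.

FIRST(S) = {epsilon, bool, print}
FIRST(L) = {epsilon, bool}
FIRST(Q) = {epsilon}
FOLLOW(S) = {$}
FOLLOW(L) = {$}
FOLLOW(Q) = {bool}
Each cell of M receives at most one production.

Yes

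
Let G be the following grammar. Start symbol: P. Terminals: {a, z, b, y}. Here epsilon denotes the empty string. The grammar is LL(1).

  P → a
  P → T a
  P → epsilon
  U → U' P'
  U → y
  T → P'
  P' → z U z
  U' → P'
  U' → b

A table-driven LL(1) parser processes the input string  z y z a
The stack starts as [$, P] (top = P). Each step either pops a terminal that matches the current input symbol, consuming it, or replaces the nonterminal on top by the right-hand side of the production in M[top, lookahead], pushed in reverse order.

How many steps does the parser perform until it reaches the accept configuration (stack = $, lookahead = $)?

step 1: stack=$ P  input=z y z a $  — expand P → T a
step 2: stack=$ a T  input=z y z a $  — expand T → P'
step 3: stack=$ a P'  input=z y z a $  — expand P' → z U z
step 4: stack=$ a z U z  input=z y z a $  — match z
step 5: stack=$ a z U  input=y z a $  — expand U → y
step 6: stack=$ a z y  input=y z a $  — match y
step 7: stack=$ a z  input=z a $  — match z
step 8: stack=$ a  input=a $  — match a
Accept reached after 8 steps.

8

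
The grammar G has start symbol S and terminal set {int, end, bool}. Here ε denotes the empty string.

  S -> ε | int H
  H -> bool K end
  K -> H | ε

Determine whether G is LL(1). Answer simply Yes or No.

Yes

FIRST(S) = {ε, int}
FIRST(H) = {bool}
FIRST(K) = {ε, bool}
FOLLOW(S) = {$}
FOLLOW(H) = {$, end}
FOLLOW(K) = {end}
Each cell of M receives at most one production.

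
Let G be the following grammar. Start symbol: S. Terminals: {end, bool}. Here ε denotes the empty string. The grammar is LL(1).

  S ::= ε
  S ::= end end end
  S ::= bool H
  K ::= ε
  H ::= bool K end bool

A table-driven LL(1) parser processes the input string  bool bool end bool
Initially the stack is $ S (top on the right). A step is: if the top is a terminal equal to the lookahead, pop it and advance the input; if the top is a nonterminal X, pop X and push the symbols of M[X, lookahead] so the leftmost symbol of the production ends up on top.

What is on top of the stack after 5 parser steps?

     Stack              Input                 Action
  1  $ S                bool bool end bool $  expand S ::= bool H
  2  $ H bool           bool bool end bool $  match bool
  3  $ H                bool end bool $       expand H ::= bool K end bool
  4  $ bool end K bool  bool end bool $       match bool
  5  $ bool end K       end bool $            expand K ::= ε
Stack after step 5: $ bool end (top = end).

end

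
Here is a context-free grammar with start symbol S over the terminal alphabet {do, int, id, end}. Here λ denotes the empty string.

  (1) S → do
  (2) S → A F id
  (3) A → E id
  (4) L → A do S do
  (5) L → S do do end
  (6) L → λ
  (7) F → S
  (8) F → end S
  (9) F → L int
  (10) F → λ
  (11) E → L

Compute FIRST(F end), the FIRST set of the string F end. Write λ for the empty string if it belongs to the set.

FIRST(S): from S→do we get {do}; from S→A F id we get {do, id}. So FIRST(S) = {do, id}.
FIRST(A): from A→E id we get {do, id}. So FIRST(A) = {do, id}.
FIRST(L): from L→A do S do we get {do, id}; from L→S do do end we get {do, id}; from L→λ we get {λ}. So FIRST(L) = {λ, do, id}.
FIRST(F): from F→S we get {do, id}; from F→end S we get {end}; from F→L int we get {do, id, int}; from F→λ we get {λ}. So FIRST(F) = {λ, do, end, id, int}.
FIRST(E): from E→L we get {λ, do, id}. So FIRST(E) = {λ, do, id}.
FIRST(F end): take FIRST of each symbol in turn, carrying on past any symbol whose FIRST contains λ; result {do, end, id, int}.

{do, end, id, int}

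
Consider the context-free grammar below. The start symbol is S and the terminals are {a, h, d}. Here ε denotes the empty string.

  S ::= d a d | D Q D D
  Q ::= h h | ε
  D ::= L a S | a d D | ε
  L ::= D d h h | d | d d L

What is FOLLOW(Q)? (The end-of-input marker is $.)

FIRST(Q) = {ε, h}
FIRST(S) = {ε, a, d, h}  (via D Q D D)
FIRST(D) = {ε, a, d}  (via L a S)
FIRST(L) = {a, d}  (via D d h h)
FOLLOW(S) includes $ since S is the start symbol.
FOLLOW(L): in D::=L a S, L is followed by a S with FIRST {a}; in L::=d d L, the suffix after L is empty (adds nothing new). Thus FOLLOW(L) = {a}.
FOLLOW(S): in D::=L a S, the suffix after S is empty, so FOLLOW(S) ⊇ FOLLOW(D) = {$, a, d, h}. Thus FOLLOW(S) = {$, a, d, h}.
FOLLOW(Q): in S::=D Q D D, Q is followed by D D with FIRST {ε, a, d}; in S::=D Q D D, the suffix after Q is nullable, so FOLLOW(Q) ⊇ FOLLOW(S) = {$, a, d, h}. Thus FOLLOW(Q) = {$, a, d, h}.
FOLLOW(D): in S::=D Q D D (occurrence 1), D is followed by Q D D with FIRST {ε, a, d, h}; in S::=D Q D D (occurrence 1), the suffix after D is nullable, so FOLLOW(D) ⊇ FOLLOW(S) = {$, a, d, h}; in S::=D Q D D (occurrence 2), D is followed by D with FIRST {ε, a, d}; in S::=D Q D D (occurrence 2), the suffix after D is nullable, so FOLLOW(D) ⊇ FOLLOW(S) = {$, a, d, h}; in S::=D Q D D (occurrence 3), the suffix after D is empty, so FOLLOW(D) ⊇ FOLLOW(S) = {$, a, d, h}; in D::=a d D, the suffix after D is empty (adds nothing new); in L::=D d h h, D is followed by d h h with FIRST {d}. Thus FOLLOW(D) = {$, a, d, h}.

{$, a, d, h}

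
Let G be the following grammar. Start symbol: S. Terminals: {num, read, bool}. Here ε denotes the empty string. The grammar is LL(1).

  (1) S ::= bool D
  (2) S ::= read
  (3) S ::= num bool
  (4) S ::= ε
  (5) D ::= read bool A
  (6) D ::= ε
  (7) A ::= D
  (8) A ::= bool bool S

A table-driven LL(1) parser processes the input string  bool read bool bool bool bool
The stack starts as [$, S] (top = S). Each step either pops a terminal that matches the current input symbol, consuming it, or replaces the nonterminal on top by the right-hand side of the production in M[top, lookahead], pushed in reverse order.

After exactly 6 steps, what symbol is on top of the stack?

bool

     Stack          Input                            Action
  1  $ S            bool read bool bool bool bool $  expand S ::= bool D
  2  $ D bool       bool read bool bool bool bool $  match bool
  3  $ D            read bool bool bool bool $       expand D ::= read bool A
  4  $ A bool read  read bool bool bool bool $       match read
  5  $ A bool       bool bool bool bool $            match bool
  6  $ A            bool bool bool $                 expand A ::= bool bool S
Stack after step 6: $ S bool bool (top = bool).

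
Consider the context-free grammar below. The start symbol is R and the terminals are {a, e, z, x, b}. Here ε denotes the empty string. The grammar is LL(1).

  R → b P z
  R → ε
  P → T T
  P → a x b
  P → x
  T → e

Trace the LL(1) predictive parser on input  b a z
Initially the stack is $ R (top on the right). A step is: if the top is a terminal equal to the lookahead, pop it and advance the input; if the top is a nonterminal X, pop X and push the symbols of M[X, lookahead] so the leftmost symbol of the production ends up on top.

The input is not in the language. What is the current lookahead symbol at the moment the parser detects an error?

     Stack      Input    Action
  1  $ R        b a z $  expand R → b P z
  2  $ z P b    b a z $  match b
  3  $ z P      a z $    expand P → a x b
  4  $ z b x a  a z $    match a
  5  $ z b x    z $      error: top is terminal x but lookahead is z

z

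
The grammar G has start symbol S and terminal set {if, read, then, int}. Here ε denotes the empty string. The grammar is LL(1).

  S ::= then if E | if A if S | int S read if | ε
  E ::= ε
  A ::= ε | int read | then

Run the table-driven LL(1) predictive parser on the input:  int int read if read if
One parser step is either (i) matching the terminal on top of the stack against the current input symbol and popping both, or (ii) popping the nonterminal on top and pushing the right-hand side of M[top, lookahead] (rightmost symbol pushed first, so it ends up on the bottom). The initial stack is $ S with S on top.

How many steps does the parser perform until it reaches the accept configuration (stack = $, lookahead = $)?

9

     Stack                    Input                      Action
  1  $ S                      int int read if read if $  expand S ::= int S read if
  2  $ if read S int          int int read if read if $  match int
  3  $ if read S              int read if read if $      expand S ::= int S read if
  4  $ if read if read S int  int read if read if $      match int
  5  $ if read if read S      read if read if $          expand S ::= ε
  6  $ if read if read        read if read if $          match read
  7  $ if read if             if read if $               match if
  8  $ if read                read if $                  match read
  9  $ if                     if $                       match if
Accept reached after 9 steps.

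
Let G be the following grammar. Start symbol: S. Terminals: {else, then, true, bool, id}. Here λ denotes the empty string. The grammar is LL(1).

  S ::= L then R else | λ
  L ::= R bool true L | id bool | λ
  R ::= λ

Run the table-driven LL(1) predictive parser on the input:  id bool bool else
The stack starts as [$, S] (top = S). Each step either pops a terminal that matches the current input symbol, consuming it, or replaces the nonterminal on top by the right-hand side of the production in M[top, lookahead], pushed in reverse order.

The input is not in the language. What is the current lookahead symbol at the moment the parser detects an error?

bool

step 1: stack=$ S  input=id bool bool else $  — expand S ::= L then R else
step 2: stack=$ else R then L  input=id bool bool else $  — expand L ::= id bool
step 3: stack=$ else R then bool id  input=id bool bool else $  — match id
step 4: stack=$ else R then bool  input=bool bool else $  — match bool
step 5: stack=$ else R then  input=bool else $  — error: top is terminal then but lookahead is bool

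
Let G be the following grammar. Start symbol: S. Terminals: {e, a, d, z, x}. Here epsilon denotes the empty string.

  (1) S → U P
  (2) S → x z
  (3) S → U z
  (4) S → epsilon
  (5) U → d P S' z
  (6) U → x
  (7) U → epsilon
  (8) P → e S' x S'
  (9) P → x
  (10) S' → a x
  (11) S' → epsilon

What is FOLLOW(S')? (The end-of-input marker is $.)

FIRST(U) = {epsilon, d, x}
FIRST(P) = {e, x}
FIRST(S') = {epsilon, a}
FIRST(S) = {epsilon, d, e, x, z}  (via U P, U z)
FOLLOW(S) includes $ since S is the start symbol.
FOLLOW(S): S appears on no right-hand side. Thus FOLLOW(S) = {$}.
FOLLOW(U): in S→U P, U is followed by P with FIRST {e, x}; in S→U z, U is followed by z with FIRST {z}. Thus FOLLOW(U) = {e, x, z}.
FOLLOW(P): in S→U P, the suffix after P is empty, so FOLLOW(P) ⊇ FOLLOW(S) = {$}; in U→d P S' z, P is followed by S' z with FIRST {a, z}. Thus FOLLOW(P) = {$, a, z}.
FOLLOW(S'): in U→d P S' z, S' is followed by z with FIRST {z}; in P→e S' x S' (occurrence 1), S' is followed by x S' with FIRST {x}; in P→e S' x S' (occurrence 2), the suffix after S' is empty, so FOLLOW(S') ⊇ FOLLOW(P) = {$, a, z}. Thus FOLLOW(S') = {$, a, x, z}.

{$, a, x, z}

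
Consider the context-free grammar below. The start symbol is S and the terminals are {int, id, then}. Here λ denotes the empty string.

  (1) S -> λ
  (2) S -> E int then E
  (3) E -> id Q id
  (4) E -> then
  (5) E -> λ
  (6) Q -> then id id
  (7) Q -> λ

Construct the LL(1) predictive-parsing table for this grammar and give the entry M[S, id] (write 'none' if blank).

FIRST(E): from E->id Q id we get {id}; from E->then we get {then}; from E->λ we get {λ}. So FIRST(E) = {λ, id, then}.
FIRST(Q): from Q->then id id we get {then}; from Q->λ we get {λ}. So FIRST(Q) = {λ, then}.
FIRST(S): from S->λ we get {λ}; from S->E int then E we get {id, int, then}. So FIRST(S) = {λ, id, int, then}.
FOLLOW(S) includes $ since S is the start symbol.
FOLLOW(S): S appears on no right-hand side. Thus FOLLOW(S) = {$}.
For S -> λ: FIRST(λ) = {λ}, so it goes in M[S, t] for t ∈ {}; since λ ∈ FIRST, also for every t ∈ FOLLOW(S) = {$}.
For S -> E int then E: FIRST(E int then E) = {id, int, then}, so it goes in M[S, t] for t ∈ {id, int, then}.

S -> E int then E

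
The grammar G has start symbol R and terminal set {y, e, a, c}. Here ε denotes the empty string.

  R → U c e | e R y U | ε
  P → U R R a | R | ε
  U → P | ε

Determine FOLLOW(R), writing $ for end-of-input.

FIRST(R): from R→U c e we get {a, c, e}; from R→e R y U we get {e}; from R→ε we get {ε}. So FIRST(R) = {ε, a, c, e}.
FIRST(P): from P→U R R a we get {a, c, e}; from P→R we get {ε, a, c, e}; from P→ε we get {ε}. So FIRST(P) = {ε, a, c, e}.
FIRST(U): from U→P we get {ε, a, c, e}; from U→ε we get {ε}. So FIRST(U) = {ε, a, c, e}.
FOLLOW(R) includes $ since R is the start symbol.
FOLLOW(R): in R→e R y U, R is followed by y U with FIRST {y}; in P→U R R a (occurrence 1), R is followed by R a with FIRST {a, c, e}; in P→U R R a (occurrence 2), R is followed by a with FIRST {a}; in P→R, the suffix after R is empty, so FOLLOW(R) ⊇ FOLLOW(P) = {$, a, c, e, y}. Thus FOLLOW(R) = {$, a, c, e, y}.
FOLLOW(U): in R→U c e, U is followed by c e with FIRST {c}; in R→e R y U, the suffix after U is empty, so FOLLOW(U) ⊇ FOLLOW(R) = {$, a, c, e, y}; in P→U R R a, U is followed by R R a with FIRST {a, c, e}. Thus FOLLOW(U) = {$, a, c, e, y}.
FOLLOW(P): in U→P, the suffix after P is empty, so FOLLOW(P) ⊇ FOLLOW(U) = {$, a, c, e, y}. Thus FOLLOW(P) = {$, a, c, e, y}.

{$, a, c, e, y}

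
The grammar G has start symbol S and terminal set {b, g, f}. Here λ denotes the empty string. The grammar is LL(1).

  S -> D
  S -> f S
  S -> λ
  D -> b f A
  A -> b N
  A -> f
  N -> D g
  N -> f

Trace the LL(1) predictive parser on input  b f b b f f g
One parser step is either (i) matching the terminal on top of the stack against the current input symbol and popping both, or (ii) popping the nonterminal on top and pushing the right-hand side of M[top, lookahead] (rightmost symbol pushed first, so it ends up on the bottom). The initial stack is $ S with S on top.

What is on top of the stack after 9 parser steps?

f

step 1: stack=$ S  input=b f b b f f g $  — expand S -> D
step 2: stack=$ D  input=b f b b f f g $  — expand D -> b f A
step 3: stack=$ A f b  input=b f b b f f g $  — match b
step 4: stack=$ A f  input=f b b f f g $  — match f
step 5: stack=$ A  input=b b f f g $  — expand A -> b N
step 6: stack=$ N b  input=b b f f g $  — match b
step 7: stack=$ N  input=b f f g $  — expand N -> D g
step 8: stack=$ g D  input=b f f g $  — expand D -> b f A
step 9: stack=$ g A f b  input=b f f g $  — match b
Stack after step 9: $ g A f (top = f).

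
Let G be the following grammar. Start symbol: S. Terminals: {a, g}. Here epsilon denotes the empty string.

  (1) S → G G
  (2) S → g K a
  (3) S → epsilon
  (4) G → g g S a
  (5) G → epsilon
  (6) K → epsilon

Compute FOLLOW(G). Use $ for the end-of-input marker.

{$, a, g}

FIRST(G): from G→g g S a we get {g}; from G→epsilon we get {epsilon}. So FIRST(G) = {epsilon, g}.
FIRST(K): from K→epsilon we get {epsilon}. So FIRST(K) = {epsilon}.
FIRST(S): from S→G G we get {epsilon, g}; from S→g K a we get {g}; from S→epsilon we get {epsilon}. So FIRST(S) = {epsilon, g}.
FOLLOW(S) includes $ since S is the start symbol.
FOLLOW(S): in G→g g S a, S is followed by a with FIRST {a}. Thus FOLLOW(S) = {$, a}.
FOLLOW(G): in S→G G (occurrence 1), G is followed by G with FIRST {epsilon, g}; in S→G G (occurrence 1), the suffix after G is nullable, so FOLLOW(G) ⊇ FOLLOW(S) = {$, a}; in S→G G (occurrence 2), the suffix after G is empty, so FOLLOW(G) ⊇ FOLLOW(S) = {$, a}. Thus FOLLOW(G) = {$, a, g}.
FOLLOW(K): in S→g K a, K is followed by a with FIRST {a}. Thus FOLLOW(K) = {a}.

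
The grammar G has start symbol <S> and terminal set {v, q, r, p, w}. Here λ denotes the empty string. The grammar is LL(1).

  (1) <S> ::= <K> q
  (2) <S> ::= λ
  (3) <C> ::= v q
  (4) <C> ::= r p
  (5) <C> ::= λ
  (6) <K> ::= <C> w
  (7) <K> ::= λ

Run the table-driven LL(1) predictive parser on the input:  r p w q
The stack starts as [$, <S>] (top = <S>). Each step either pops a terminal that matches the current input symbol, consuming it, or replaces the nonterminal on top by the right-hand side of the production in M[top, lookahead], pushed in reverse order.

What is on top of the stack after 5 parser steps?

w

     Stack      Input      Action
  1  $ <S>      r p w q $  expand <S> ::= <K> q
  2  $ q <K>    r p w q $  expand <K> ::= <C> w
  3  $ q w <C>  r p w q $  expand <C> ::= r p
  4  $ q w p r  r p w q $  match r
  5  $ q w p    p w q $    match p
Stack after step 5: $ q w (top = w).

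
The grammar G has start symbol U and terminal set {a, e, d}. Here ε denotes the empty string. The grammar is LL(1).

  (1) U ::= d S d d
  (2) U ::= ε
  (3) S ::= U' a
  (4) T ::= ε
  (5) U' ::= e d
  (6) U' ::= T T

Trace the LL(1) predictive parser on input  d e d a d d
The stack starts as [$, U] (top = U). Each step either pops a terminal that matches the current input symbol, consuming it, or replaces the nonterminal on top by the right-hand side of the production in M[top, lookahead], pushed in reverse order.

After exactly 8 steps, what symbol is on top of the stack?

d

     Stack        Input          Action
  1  $ U          d e d a d d $  expand U ::= d S d d
  2  $ d d S d    d e d a d d $  match d
  3  $ d d S      e d a d d $    expand S ::= U' a
  4  $ d d a U'   e d a d d $    expand U' ::= e d
  5  $ d d a d e  e d a d d $    match e
  6  $ d d a d    d a d d $      match d
  7  $ d d a      a d d $        match a
  8  $ d d        d d $          match d
Stack after step 8: $ d (top = d).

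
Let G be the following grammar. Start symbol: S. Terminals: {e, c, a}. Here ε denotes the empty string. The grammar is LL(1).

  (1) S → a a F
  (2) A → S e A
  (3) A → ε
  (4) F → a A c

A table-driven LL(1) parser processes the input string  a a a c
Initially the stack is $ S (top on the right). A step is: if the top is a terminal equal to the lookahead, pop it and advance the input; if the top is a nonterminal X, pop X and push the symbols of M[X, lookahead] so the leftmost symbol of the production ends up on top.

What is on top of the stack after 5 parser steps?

A

step 1: stack=$ S  input=a a a c $  — expand S → a a F
step 2: stack=$ F a a  input=a a a c $  — match a
step 3: stack=$ F a  input=a a c $  — match a
step 4: stack=$ F  input=a c $  — expand F → a A c
step 5: stack=$ c A a  input=a c $  — match a
Stack after step 5: $ c A (top = A).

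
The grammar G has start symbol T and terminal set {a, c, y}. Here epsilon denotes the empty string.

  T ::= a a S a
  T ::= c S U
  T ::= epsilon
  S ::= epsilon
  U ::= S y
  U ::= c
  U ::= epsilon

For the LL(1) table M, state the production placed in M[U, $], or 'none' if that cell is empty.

U ::= epsilon

FIRST(T): from T::=a a S a we get {a}; from T::=c S U we get {c}; from T::=epsilon we get {epsilon}. So FIRST(T) = {epsilon, a, c}.
FIRST(S): from S::=epsilon we get {epsilon}. So FIRST(S) = {epsilon}.
FIRST(U): from U::=S y we get {y}; from U::=c we get {c}; from U::=epsilon we get {epsilon}. So FIRST(U) = {epsilon, c, y}.
FOLLOW(T) includes $ since T is the start symbol.
FOLLOW(T): T appears on no right-hand side. Thus FOLLOW(T) = {$}.
FOLLOW(U): in T::=c S U, the suffix after U is empty, so FOLLOW(U) ⊇ FOLLOW(T) = {$}. Thus FOLLOW(U) = {$}.
For U ::= S y: FIRST(S y) = {y}, so it goes in M[U, t] for t ∈ {y}.
For U ::= c: FIRST(c) = {c}, so it goes in M[U, t] for t ∈ {c}.
For U ::= epsilon: FIRST(epsilon) = {epsilon}, so it goes in M[U, t] for t ∈ {}; since epsilon ∈ FIRST, also for every t ∈ FOLLOW(U) = {$}.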